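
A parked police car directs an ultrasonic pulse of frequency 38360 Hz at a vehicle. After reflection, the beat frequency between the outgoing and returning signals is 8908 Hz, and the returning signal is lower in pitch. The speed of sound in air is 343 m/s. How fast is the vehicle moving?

45 m/s

Double Doppler shift off a moving reflector: f₂ = f₀ · (v + u)/(v − u) (u > 0 toward emitter).
Returning signal is lower, so f₂ = f₀ − Δf = 38360 − 8908 = 29452 Hz.
Rearranging, u = v · (f₂ − f₀)/(f₂ + f₀) = 343 × -8908/67812 ≈ -45 m/s.
So the vehicle is moving at 45 m/s away from the emitter.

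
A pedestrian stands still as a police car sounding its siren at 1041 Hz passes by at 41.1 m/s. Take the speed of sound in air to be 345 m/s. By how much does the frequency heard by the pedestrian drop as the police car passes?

Approaching: f₁ = f · v/(v − v_s) = 1041 × 345/303.9 ≈ 1182 Hz.
Receding: f₂ = f · v/(v + v_s) = 1041 × 345/386.1 ≈ 930 Hz.
Drop: f₁ − f₂ = 2f·v·v_s/(v² − v_s²) = 2 × 1041 × 345 × 41.1/(345² − 41.1²) ≈ 252 Hz.

252 Hz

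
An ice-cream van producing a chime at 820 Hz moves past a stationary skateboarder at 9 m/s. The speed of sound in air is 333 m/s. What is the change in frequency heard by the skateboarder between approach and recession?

Approaching: f₁ = f · v/(v − v_s) = 820 × 333/324 ≈ 842.8 Hz.
Receding: f₂ = f · v/(v + v_s) = 820 × 333/342 ≈ 798.4 Hz.
Drop: f₁ − f₂ = 2f·v·v_s/(v² − v_s²) = 2 × 820 × 333 × 9/(333² − 9²) ≈ 44.4 Hz.

44.4 Hz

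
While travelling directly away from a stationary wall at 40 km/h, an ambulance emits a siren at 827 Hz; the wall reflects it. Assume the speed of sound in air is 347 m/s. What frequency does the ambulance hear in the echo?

40 km/h = 11.11 m/s.
The wall receives the sound from a moving source: f₁ = f₀ · v/(v + v_e) = 827 × 347/358.11 ≈ 801 Hz.
On the return leg the ambulance is a moving observer: f₂ = f₁ · (v − v_e)/v = 801 × 335.89/347 ≈ 776 Hz.
Equivalently f₂ = f₀ · (v − v_e)/(v + v_e).

776 Hz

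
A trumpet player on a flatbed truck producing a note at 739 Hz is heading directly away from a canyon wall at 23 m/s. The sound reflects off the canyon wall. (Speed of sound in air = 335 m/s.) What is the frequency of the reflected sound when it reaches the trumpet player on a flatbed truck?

The canyon wall receives the sound from a moving source: f₁ = f₀ · v/(v + v_e) = 739 × 335/358 ≈ 692 Hz.
On the return leg the trumpet player on a flatbed truck is a moving observer: f₂ = f₁ · (v − v_e)/v = 692 × 312/335 ≈ 644 Hz.
Equivalently f₂ = f₀ · (v − v_e)/(v + v_e).

644 Hz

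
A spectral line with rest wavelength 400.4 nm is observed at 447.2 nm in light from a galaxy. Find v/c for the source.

0.110c

λ'/λ₀ = 1.1169 > 1 (redshift), so the source is receding.
λ'/λ₀ = √((1 + β)/(1 − β)) for a receding source ⇒ β = (r² − 1)/(r² + 1) with r = λ'/λ₀.
β = (1.2474 − 1)/(1.2474 + 1) ≈ 0.110.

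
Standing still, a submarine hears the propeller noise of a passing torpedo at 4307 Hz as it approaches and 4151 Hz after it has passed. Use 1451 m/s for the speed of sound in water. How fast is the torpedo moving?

27 m/s

f₁/f₂ = (v + v_s)/(v − v_s), so v_s = v · (f₁ − f₂)/(f₁ + f₂).
v_s = 1451 × (4307 − 4151)/(4307 + 4151) = 1451 × 156/8458 ≈ 27 m/s.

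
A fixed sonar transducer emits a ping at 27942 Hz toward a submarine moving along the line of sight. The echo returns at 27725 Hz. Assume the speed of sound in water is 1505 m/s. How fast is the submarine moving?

Double Doppler shift off a moving reflector: f₂ = f₀ · (v + u)/(v − u) (u > 0 toward emitter).
Rearranging, u = v · (f₂ − f₀)/(f₂ + f₀) = 1505 × -217/55667 ≈ -5.9 m/s.
So the submarine is moving at 5.9 m/s away from the emitter.

5.9 m/s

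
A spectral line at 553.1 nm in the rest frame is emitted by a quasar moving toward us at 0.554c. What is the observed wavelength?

Relativistic Doppler for wavelength: λ' = λ₀ · √((1 − β)/(1 + β)).
λ' = 553.1 × √(0.4460/1.5540) = 553.1 × 0.53573 ≈ 296.3 nm.

296.3 nm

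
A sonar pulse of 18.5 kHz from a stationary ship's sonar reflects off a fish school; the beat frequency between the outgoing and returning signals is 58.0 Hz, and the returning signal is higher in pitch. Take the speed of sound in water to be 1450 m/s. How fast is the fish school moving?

Double Doppler shift off a moving reflector: f₂ = f₀ · (v + u)/(v − u) (u > 0 toward emitter).
Returning signal is higher, so f₂ = f₀ + Δf = 18500 + 58 = 18558 Hz.
Rearranging, u = v · (f₂ − f₀)/(f₂ + f₀) = 1450 × 58/37058 ≈ 2.27 m/s.
So the fish school is moving at 2.27 m/s toward the emitter.

2.27 m/s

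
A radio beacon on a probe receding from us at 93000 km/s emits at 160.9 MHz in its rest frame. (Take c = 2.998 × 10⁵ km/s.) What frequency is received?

116.7 MHz

β = v/c = 93000/299800 = 0.3102.
Relativistic Doppler for frequency: f' = f₀ · √((1 − β)/(1 + β)).
f' = 160.9 × √(0.6898/1.3102) = 160.9 × 0.72559 ≈ 116.7 MHz.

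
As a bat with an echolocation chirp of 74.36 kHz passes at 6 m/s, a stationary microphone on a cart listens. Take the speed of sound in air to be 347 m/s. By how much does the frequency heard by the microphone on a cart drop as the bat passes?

Approaching: f₁ = f · v/(v − v_s) = 74.36 × 347/341 ≈ 75.67 kHz.
Receding: f₂ = f · v/(v + v_s) = 74.36 × 347/353 ≈ 73.10 kHz.
Drop: f₁ − f₂ = 2f·v·v_s/(v² − v_s²) = 2 × 74.36 × 347 × 6/(347² − 6²) ≈ 2.57 kHz.

2.57 kHz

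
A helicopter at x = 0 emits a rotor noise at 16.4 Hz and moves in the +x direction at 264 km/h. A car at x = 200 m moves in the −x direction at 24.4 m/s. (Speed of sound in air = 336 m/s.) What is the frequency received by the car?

22.5 Hz

264 km/h = 73.33 m/s.
The observer lies on the +x side, so the source is heading toward the observer and the observer is heading toward the source.
General Doppler shift: f' = f · (v + v_o)/(v − v_s).
f' = 16.4 × (336 + 24.4)/(336 − 73.33) = 16.4 × 360.4/262.67 ≈ 22.5 Hz.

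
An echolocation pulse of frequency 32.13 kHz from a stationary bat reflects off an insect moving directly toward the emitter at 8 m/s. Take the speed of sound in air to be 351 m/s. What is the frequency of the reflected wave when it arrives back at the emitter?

The insect first receives the wave as a moving observer: f₁ = f₀ · (v + u)/v = 32.13 × (351 + 8)/351 ≈ 32.9 kHz.
On reflection it acts as a source moving toward the stationary detector: f₂ = f₁ · v/(v − u) = 32.9 × 351/343 ≈ 33.6 kHz.
Equivalently f₂ = f₀ · (v + u)/(v − u).

33.6 kHz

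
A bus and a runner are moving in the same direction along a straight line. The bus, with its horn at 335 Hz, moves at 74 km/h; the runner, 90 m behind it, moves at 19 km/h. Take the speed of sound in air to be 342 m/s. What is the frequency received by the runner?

321 Hz

74 km/h = 20.56 m/s; 19 km/h = 5.278 m/s.
The runner is behind, so the bus is moving away from it while the runner is moving toward the bus.
General Doppler shift: f' = f · (v + v_o)/(v + v_s).
f' = 335 × (342 + 5.278)/(342 + 20.56) = 335 × 347.28/362.56 ≈ 321 Hz.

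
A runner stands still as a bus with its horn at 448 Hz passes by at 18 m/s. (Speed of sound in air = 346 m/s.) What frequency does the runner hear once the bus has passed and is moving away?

426 Hz

Receding: f₂ = f · v/(v + v_s) = 448 × 346/364 ≈ 426 Hz.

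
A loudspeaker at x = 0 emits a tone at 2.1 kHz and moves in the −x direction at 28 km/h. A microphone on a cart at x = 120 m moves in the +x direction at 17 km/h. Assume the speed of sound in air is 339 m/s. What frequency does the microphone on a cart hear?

2.02 kHz

28 km/h = 7.778 m/s; 17 km/h = 4.722 m/s.
The observer lies on the +x side, so the source is heading away from the observer and the observer is heading away from the source.
With source receding and observer receding, f' = f · (v − v_o)/(v + v_s).
f' = 2.1 × (339 − 4.722)/(339 + 7.778) = 2.1 × 334.28/346.78 ≈ 2.02 kHz.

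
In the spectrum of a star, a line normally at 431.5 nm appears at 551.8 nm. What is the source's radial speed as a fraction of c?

0.241c

λ'/λ₀ = 1.2788 > 1 (redshift), so the source is receding.
λ'/λ₀ = √((1 + β)/(1 − β)) for a receding source ⇒ β = (r² − 1)/(r² + 1) with r = λ'/λ₀.
β = (1.6353 − 1)/(1.6353 + 1) ≈ 0.241.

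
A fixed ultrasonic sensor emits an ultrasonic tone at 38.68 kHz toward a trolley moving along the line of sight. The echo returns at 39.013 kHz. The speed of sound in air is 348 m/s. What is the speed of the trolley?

Double Doppler shift off a moving reflector: f₂ = f₀ · (v + u)/(v − u) (u > 0 toward emitter).
Rearranging, u = v · (f₂ − f₀)/(f₂ + f₀) = 348 × 0.333/77.693 ≈ 1.49 m/s.
So the trolley is moving at 1.49 m/s toward the emitter.

1.49 m/s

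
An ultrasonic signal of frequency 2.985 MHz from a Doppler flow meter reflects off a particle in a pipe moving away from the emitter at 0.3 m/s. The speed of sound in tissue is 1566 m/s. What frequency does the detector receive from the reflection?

2.984 MHz

The particle in a pipe first receives the wave as a moving observer: f₁ = f₀ · (v − u)/v = 2.985 × (1566 − 0.3)/1566 ≈ 2.984 MHz.
The reflection then acts as a moving source: f₂ = f₁ · v/(v + u) ≈ 2.984 MHz.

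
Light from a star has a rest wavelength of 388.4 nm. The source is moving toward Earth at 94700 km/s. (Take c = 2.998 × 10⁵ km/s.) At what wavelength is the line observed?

β = v/c = 94700/299800 = 0.3159.
Relativistic Doppler for wavelength: λ' = λ₀ · √((1 − β)/(1 + β)).
λ' = 388.4 × √(0.6841/1.3159) = 388.4 × 0.72104 ≈ 280.1 nm.

280.1 nm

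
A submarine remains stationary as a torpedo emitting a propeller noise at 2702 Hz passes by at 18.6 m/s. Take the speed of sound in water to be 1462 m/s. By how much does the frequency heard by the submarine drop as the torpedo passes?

68.8 Hz

Approaching: f₁ = f · v/(v − v_s) = 2702 × 1462/1443.4 ≈ 2736.8 Hz.
Receding: f₂ = f · v/(v + v_s) = 2702 × 1462/1480.6 ≈ 2668.1 Hz.
Drop: f₁ − f₂ = 2f·v·v_s/(v² − v_s²) = 2 × 2702 × 1462 × 18.6/(1462² − 18.6²) ≈ 68.8 Hz.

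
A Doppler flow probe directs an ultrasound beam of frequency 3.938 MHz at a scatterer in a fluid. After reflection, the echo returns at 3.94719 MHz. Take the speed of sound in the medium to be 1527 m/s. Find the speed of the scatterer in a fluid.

Double Doppler shift off a moving reflector: f₂ = f₀ · (v + u)/(v − u) (u > 0 toward emitter).
Rearranging, u = v · (f₂ − f₀)/(f₂ + f₀) = 1527 × 0.00919/7.88519 ≈ 1.78 m/s.
So the scatterer in a fluid is moving at 1.78 m/s toward the emitter.

1.78 m/s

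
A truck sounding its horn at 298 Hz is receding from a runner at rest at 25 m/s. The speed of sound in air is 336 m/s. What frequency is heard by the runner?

277 Hz

Only the source moves, away from the listener, so f' = f · v/(v + v_s).
f' = 298 × 336/(336 + 25) = 298 × 336/361 ≈ 277 Hz.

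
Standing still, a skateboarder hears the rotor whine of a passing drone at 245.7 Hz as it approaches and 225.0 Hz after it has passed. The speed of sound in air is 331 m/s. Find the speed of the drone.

f₁/f₂ = (v + v_s)/(v − v_s), so v_s = v · (f₁ − f₂)/(f₁ + f₂).
v_s = 331 × (245.7 − 225.0)/(245.7 + 225.0) = 331 × 20.7/470.7 ≈ 14.6 m/s.

14.6 m/s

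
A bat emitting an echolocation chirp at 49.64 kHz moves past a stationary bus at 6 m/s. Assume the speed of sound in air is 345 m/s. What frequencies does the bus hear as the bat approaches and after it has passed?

50.5 kHz approaching; 48.8 kHz receding

Approaching: f₁ = f · v/(v − v_s) = 49.64 × 345/339 ≈ 50.5 kHz.
Receding: f₂ = f · v/(v + v_s) = 49.64 × 345/351 ≈ 48.8 kHz.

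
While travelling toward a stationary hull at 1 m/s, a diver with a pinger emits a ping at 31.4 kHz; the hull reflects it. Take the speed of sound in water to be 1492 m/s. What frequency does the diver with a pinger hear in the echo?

The hull receives the sound from a moving source: f₁ = f₀ · v/(v − v_e) = 31.4 × 1492/1491 ≈ 31.4 kHz.
On the return leg the diver with a pinger is a moving observer: f₂ = f₁ · (v + v_e)/v = 31.4 × 1493/1492 ≈ 31.4 kHz.
Equivalently f₂ = f₀ · (v + v_e)/(v − v_e).

31.4 kHz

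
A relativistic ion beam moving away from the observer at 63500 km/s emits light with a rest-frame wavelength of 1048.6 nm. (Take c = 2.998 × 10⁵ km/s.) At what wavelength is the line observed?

1300.2 nm

β = v/c = 63500/299800 = 0.2118.
Relativistic Doppler for wavelength: λ' = λ₀ · √((1 + β)/(1 − β)).
λ' = 1048.6 × √(1.2118/0.7882) = 1048.6 × 1.23994 ≈ 1300.2 nm.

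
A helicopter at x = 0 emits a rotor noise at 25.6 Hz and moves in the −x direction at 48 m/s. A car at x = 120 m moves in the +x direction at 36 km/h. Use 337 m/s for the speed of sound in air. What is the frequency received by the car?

36 km/h = 10 m/s.
The observer lies on the +x side, so the source is heading away from the observer and the observer is heading away from the source.
General Doppler shift: f' = f · (v − v_o)/(v + v_s).
f' = 25.6 × (337 − 10)/(337 + 48) = 25.6 × 327/385 ≈ 21.7 Hz.

21.7 Hz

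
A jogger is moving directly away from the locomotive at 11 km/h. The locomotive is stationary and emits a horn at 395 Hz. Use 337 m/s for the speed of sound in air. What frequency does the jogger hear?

391 Hz

11 km/h = 3.056 m/s.
Moving observer, stationary source: f' = f · (v − v_o)/v.
f' = 395 × (337 − 3.056)/337 = 395 × 333.94/337 ≈ 391 Hz.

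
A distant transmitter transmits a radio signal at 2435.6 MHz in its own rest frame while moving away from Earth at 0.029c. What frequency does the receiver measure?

Relativistic Doppler for frequency: f' = f₀ · √((1 − β)/(1 + β)).
f' = 2435.6 × √(0.9710/1.0290) = 2435.6 × 0.97141 ≈ 2366.0 MHz.

2366.0 MHz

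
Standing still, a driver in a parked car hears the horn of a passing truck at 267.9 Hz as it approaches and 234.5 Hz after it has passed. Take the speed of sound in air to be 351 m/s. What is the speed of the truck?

f₁/f₂ = (v + v_s)/(v − v_s), so v_s = v · (f₁ − f₂)/(f₁ + f₂).
v_s = 351 × (267.9 − 234.5)/(267.9 + 234.5) = 351 × 33.4/502.4 ≈ 23.3 m/s.

23.3 m/s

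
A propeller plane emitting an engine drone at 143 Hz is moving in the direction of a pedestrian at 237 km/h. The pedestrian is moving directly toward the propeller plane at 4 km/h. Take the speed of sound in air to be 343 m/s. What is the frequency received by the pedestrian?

178 Hz

237 km/h = 65.83 m/s; 4 km/h = 1.111 m/s.
General Doppler shift: f' = f · (v + v_o)/(v − v_s).
f' = 143 × (343 + 1.111)/(343 − 65.83) = 143 × 344.11/277.17 ≈ 178 Hz.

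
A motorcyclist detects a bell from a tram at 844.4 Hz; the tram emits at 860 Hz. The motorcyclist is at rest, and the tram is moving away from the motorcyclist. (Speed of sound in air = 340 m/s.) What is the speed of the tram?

6.3 m/s

f' = f · v/(v + v_s) ⇒ v_s = v · |1 − f/f'|.
v_s = 340 × |1 − 860/844.4| = 340 × 0.01847 ≈ 6.3 m/s.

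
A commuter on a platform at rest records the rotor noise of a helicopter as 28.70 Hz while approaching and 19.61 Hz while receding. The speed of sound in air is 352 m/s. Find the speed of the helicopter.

f₁/f₂ = (v + v_s)/(v − v_s), so v_s = v · (f₁ − f₂)/(f₁ + f₂).
v_s = 352 × (28.70 − 19.61)/(28.70 + 19.61) = 352 × 9.09/48.31 ≈ 66 m/s.

66 m/s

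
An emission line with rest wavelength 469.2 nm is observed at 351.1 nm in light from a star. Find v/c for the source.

λ'/λ₀ = 0.7483 < 1 (blueshift), so the source is approaching.
λ'/λ₀ = √((1 − β)/(1 + β)) for an approaching source ⇒ β = (1 − r²)/(1 + r²) with r = λ'/λ₀.
β = (1 − 0.5599)/(1 + 0.5599) ≈ 0.282.

0.282c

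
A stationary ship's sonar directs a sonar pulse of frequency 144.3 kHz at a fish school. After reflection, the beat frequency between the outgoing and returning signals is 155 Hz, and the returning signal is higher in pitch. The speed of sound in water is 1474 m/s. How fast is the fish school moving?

Double Doppler shift off a moving reflector: f₂ = f₀ · (v + u)/(v − u) (u > 0 toward emitter).
Returning signal is higher, so f₂ = f₀ + Δf = 144300 + 155 = 144455 Hz.
Rearranging, u = v · (f₂ − f₀)/(f₂ + f₀) = 1474 × 155/288755 ≈ 0.79 m/s.
So the fish school is moving at 0.79 m/s toward the emitter.

0.79 m/s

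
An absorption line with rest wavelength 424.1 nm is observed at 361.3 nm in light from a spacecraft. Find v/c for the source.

λ'/λ₀ = 0.8519 < 1 (blueshift), so the source is approaching.
λ'/λ₀ = √((1 − β)/(1 + β)) for an approaching source ⇒ β = (1 − r²)/(1 + r²) with r = λ'/λ₀.
β = (1 − 0.7258)/(1 + 0.7258) ≈ 0.159.

0.159c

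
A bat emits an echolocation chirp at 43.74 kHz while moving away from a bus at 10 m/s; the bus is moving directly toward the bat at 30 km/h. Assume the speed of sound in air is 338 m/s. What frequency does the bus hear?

43.5 kHz

30 km/h = 8.333 m/s.
Both move, so f' = f · (v + v_o)/(v + v_s).
f' = 43.74 × (338 + 8.333)/(338 + 10) = 43.74 × 346.33/348 ≈ 43.5 kHz.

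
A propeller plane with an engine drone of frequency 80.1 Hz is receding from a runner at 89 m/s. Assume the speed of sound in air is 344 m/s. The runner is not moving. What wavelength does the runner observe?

5.41 m

With the source moving away from a stationary observer, f' = f · v/(v + v_s).
f' = 80.1 × 344/(344 + 89) ≈ 64 Hz.
λ' = v/f' = 344/63.636 ≈ 5.41 m.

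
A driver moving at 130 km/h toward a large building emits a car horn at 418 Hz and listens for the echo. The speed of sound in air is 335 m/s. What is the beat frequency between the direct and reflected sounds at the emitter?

101 Hz

130 km/h = 36.11 m/s.
The large building receives the sound from a moving source: f₁ = f₀ · v/(v − v_e) = 418 × 335/298.89 ≈ 468.5 Hz.
On the return leg the driver is a moving observer: f₂ = f₁ · (v + v_e)/v = 468.5 × 371.11/335 ≈ 519.0 Hz.
Beat against the emitted tone: |f₂ − f₀| = 2v_e·f₀/(v − v_e) = 2 × 36.11 × 418/298.89 ≈ 101 Hz.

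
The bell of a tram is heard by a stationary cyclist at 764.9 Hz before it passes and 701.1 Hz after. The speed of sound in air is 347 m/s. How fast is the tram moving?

f₁/f₂ = (v + v_s)/(v − v_s), so v_s = v · (f₁ − f₂)/(f₁ + f₂).
v_s = 347 × (764.9 − 701.1)/(764.9 + 701.1) = 347 × 63.8/1466.0 ≈ 15.1 m/s.

15.1 m/s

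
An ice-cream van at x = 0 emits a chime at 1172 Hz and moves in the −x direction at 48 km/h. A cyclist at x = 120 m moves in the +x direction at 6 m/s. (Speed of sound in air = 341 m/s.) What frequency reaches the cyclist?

1108 Hz

48 km/h = 13.33 m/s.
The observer lies on the +x side, so the source is heading away from the observer and the observer is heading away from the source.
Both move, so f' = f · (v − v_o)/(v + v_s).
f' = 1172 × (341 − 6)/(341 + 13.33) = 1172 × 335/354.33 ≈ 1108 Hz.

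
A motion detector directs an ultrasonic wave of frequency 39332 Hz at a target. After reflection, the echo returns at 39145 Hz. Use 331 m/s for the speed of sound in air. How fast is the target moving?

Double Doppler shift off a moving reflector: f₂ = f₀ · (v + u)/(v − u) (u > 0 toward emitter).
Rearranging, u = v · (f₂ − f₀)/(f₂ + f₀) = 331 × -187/78477 ≈ -0.79 m/s.
So the target is moving at 0.79 m/s away from the emitter.

0.79 m/s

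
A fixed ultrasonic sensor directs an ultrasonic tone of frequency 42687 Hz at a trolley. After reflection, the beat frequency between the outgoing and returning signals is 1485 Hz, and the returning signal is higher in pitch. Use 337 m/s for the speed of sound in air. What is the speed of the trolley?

Double Doppler shift off a moving reflector: f₂ = f₀ · (v + u)/(v − u) (u > 0 toward emitter).
Returning signal is higher, so f₂ = f₀ + Δf = 42687 + 1485 = 44172 Hz.
Rearranging, u = v · (f₂ − f₀)/(f₂ + f₀) = 337 × 1485/86859 ≈ 5.8 m/s.
So the trolley is moving at 5.8 m/s toward the emitter.

5.8 m/s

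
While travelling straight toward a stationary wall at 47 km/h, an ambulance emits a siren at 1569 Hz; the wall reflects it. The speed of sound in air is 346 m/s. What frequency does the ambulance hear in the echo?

1692 Hz

47 km/h = 13.06 m/s.
The wall receives the sound from a moving source: f₁ = f₀ · v/(v − v_e) = 1569 × 346/332.94 ≈ 1631 Hz.
On the return leg the ambulance is a moving observer: f₂ = f₁ · (v + v_e)/v = 1631 × 359.06/346 ≈ 1692 Hz.
Equivalently f₂ = f₀ · (v + v_e)/(v − v_e).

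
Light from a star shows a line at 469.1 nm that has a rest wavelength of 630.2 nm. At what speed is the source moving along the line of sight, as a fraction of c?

0.287c

λ'/λ₀ = 0.7444 < 1 (blueshift), so the source is approaching.
λ'/λ₀ = √((1 − β)/(1 + β)) for an approaching source ⇒ β = (1 − r²)/(1 + r²) with r = λ'/λ₀.
β = (1 − 0.5541)/(1 + 0.5541) ≈ 0.287.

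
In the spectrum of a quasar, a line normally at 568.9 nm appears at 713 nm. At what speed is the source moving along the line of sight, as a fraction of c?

λ'/λ₀ = 1.2533 > 1 (redshift), so the source is receding.
λ'/λ₀ = √((1 + β)/(1 − β)) for a receding source ⇒ β = (r² − 1)/(r² + 1) with r = λ'/λ₀.
β = (1.5708 − 1)/(1.5708 + 1) ≈ 0.222.

0.222c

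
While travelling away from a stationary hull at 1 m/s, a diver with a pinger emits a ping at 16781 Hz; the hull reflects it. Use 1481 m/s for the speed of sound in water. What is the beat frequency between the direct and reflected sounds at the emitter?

22.6 Hz

The hull receives the sound from a moving source: f₁ = f₀ · v/(v + v_e) = 16781 × 1481/1482 ≈ 16769.7 Hz.
On the return leg the diver with a pinger is a moving observer: f₂ = f₁ · (v − v_e)/v = 16769.7 × 1480/1481 ≈ 16758.4 Hz.
Beat against the emitted tone: |f₂ − f₀| = 2v_e·f₀/(v + v_e) = 2 × 1 × 16781/1482 ≈ 22.6 Hz.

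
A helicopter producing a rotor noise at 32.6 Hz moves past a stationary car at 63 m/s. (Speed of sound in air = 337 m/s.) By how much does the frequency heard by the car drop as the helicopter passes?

12.6 Hz

Approaching: f₁ = f · v/(v − v_s) = 32.6 × 337/274 ≈ 40.1 Hz.
Receding: f₂ = f · v/(v + v_s) = 32.6 × 337/400 ≈ 27.5 Hz.
Drop: f₁ − f₂ = 2f·v·v_s/(v² − v_s²) = 2 × 32.6 × 337 × 63/(337² − 63²) ≈ 12.6 Hz.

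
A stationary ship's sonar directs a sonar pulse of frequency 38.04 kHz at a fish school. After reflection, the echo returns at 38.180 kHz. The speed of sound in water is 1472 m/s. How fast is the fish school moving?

Double Doppler shift off a moving reflector: f₂ = f₀ · (v + u)/(v − u) (u > 0 toward emitter).
Rearranging, u = v · (f₂ − f₀)/(f₂ + f₀) = 1472 × 0.140/76.220 ≈ 2.70 m/s.
So the fish school is moving at 2.70 m/s toward the emitter.

2.70 m/s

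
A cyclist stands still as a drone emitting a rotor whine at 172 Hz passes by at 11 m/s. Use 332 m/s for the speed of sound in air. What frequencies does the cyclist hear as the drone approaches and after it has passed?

Approaching: f₁ = f · v/(v − v_s) = 172 × 332/321 ≈ 178 Hz.
Receding: f₂ = f · v/(v + v_s) = 172 × 332/343 ≈ 166 Hz.

178 Hz approaching; 166 Hz receding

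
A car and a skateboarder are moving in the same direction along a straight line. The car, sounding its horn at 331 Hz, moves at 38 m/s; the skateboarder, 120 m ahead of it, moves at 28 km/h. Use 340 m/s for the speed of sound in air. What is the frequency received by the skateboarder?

364 Hz

28 km/h = 7.778 m/s.
The skateboarder is ahead, so the car is moving toward it while the skateboarder is moving away from the car.
Both move, so f' = f · (v − v_o)/(v − v_s).
f' = 331 × (340 − 7.778)/(340 − 38) = 331 × 332.22/302 ≈ 364 Hz.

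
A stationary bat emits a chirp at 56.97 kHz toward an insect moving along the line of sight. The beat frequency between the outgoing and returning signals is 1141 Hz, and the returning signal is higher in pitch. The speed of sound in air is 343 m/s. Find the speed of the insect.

Double Doppler shift off a moving reflector: f₂ = f₀ · (v + u)/(v − u) (u > 0 toward emitter).
Returning signal is higher, so f₂ = f₀ + Δf = 56970 + 1141 = 58111 Hz.
Rearranging, u = v · (f₂ − f₀)/(f₂ + f₀) = 343 × 1141/115081 ≈ 3.4 m/s.
So the insect is moving at 3.4 m/s toward the emitter.

3.4 m/s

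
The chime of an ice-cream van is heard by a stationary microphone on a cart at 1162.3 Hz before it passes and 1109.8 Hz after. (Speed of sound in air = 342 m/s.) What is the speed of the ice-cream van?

7.9 m/s

f₁/f₂ = (v + v_s)/(v − v_s), so v_s = v · (f₁ − f₂)/(f₁ + f₂).
v_s = 342 × (1162.3 − 1109.8)/(1162.3 + 1109.8) = 342 × 52.5/2272.1 ≈ 7.9 m/s.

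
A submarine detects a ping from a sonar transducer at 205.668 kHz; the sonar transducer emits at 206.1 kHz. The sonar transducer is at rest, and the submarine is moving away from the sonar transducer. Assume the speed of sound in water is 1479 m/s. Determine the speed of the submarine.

3.1 m/s

f' = f · (v − v_o)/v ⇒ v_o = v · |f'/f − 1|.
v_o = 1479 × |205.668/206.1 − 1| = 1479 × 0.002096 ≈ 3.1 m/s.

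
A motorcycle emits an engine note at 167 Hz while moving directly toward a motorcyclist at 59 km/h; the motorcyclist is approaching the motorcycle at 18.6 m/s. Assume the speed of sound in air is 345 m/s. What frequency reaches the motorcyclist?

59 km/h = 16.39 m/s.
General Doppler shift: f' = f · (v + v_o)/(v − v_s).
f' = 167 × (345 + 18.6)/(345 − 16.39) = 167 × 363.6/328.61 ≈ 185 Hz.

185 Hz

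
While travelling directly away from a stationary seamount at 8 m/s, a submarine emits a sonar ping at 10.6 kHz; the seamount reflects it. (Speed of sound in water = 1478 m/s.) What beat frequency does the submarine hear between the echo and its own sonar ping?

The seamount receives the sound from a moving source: f₁ = f₀ · v/(v + v_e) = 10.6 × 1478/1486 ≈ 10.5429 kHz.
On the return leg the submarine is a moving observer: f₂ = f₁ · (v − v_e)/v = 10.5429 × 1470/1478 ≈ 10.4859 kHz.
Equivalently f₂ = f₀ · (v − v_e)/(v + v_e).
Beat against the emitted tone (with f₀ = 10600 Hz): |f₂ − f₀| = 2v_e·f₀/(v + v_e) = 2 × 8 × 10600/1486 ≈ 114 Hz.

114 Hz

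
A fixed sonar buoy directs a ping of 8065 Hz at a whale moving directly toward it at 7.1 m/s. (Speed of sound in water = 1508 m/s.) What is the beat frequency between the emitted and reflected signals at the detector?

The whale first receives the wave as a moving observer: f₁ = f₀ · (v + u)/v = 8065 × (1508 + 7.1)/1508 ≈ 8103.0 Hz.
The reflection then acts as a moving source: f₂ = f₁ · v/(v − u) ≈ 8141.3 Hz.
Beat frequency: |f₂ − f₀| = 2u·f₀/(v − u) = 2 × 7.1 × 8065/1500.9 ≈ 76 Hz.

76 Hz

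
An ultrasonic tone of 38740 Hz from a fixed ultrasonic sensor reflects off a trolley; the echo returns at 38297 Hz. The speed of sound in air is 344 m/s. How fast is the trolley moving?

Double Doppler shift off a moving reflector: f₂ = f₀ · (v + u)/(v − u) (u > 0 toward emitter).
Rearranging, u = v · (f₂ − f₀)/(f₂ + f₀) = 344 × -443/77037 ≈ -1.98 m/s.
So the trolley is moving at 1.98 m/s away from the emitter.

1.98 m/s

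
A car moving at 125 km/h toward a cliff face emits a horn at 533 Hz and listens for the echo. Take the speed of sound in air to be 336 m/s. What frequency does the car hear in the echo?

656 Hz

125 km/h = 34.72 m/s.
The cliff face receives the sound from a moving source: f₁ = f₀ · v/(v − v_e) = 533 × 336/301.28 ≈ 594 Hz.
On the return leg the car is a moving observer: f₂ = f₁ · (v + v_e)/v = 594 × 370.72/336 ≈ 656 Hz.
Equivalently f₂ = f₀ · (v + v_e)/(v − v_e).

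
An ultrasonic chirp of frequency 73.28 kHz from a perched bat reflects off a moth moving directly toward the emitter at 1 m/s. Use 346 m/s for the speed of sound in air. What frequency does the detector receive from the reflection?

73.7 kHz

At the moth (a moving observer), f₁ = f₀ · (v + u)/v = 73.28 × 347/346 ≈ 73.5 kHz.
The reflection then acts as a moving source: f₂ = f₁ · v/(v − u) ≈ 73.7 kHz.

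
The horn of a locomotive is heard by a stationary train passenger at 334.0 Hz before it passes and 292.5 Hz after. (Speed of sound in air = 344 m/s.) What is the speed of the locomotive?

f₁/f₂ = (v + v_s)/(v − v_s), so v_s = v · (f₁ − f₂)/(f₁ + f₂).
v_s = 344 × (334.0 − 292.5)/(334.0 + 292.5) = 344 × 41.5/626.5 ≈ 22.8 m/s.

22.8 m/s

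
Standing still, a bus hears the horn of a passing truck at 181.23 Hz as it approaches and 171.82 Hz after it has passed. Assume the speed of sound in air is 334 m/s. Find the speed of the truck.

8.9 m/s

f₁/f₂ = (v + v_s)/(v − v_s), so v_s = v · (f₁ − f₂)/(f₁ + f₂).
v_s = 334 × (181.23 − 171.82)/(181.23 + 171.82) = 334 × 9.41/353.05 ≈ 8.9 m/s.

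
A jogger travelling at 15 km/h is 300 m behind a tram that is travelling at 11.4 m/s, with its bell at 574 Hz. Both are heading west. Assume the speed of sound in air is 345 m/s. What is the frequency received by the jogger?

15 km/h = 4.167 m/s.
The jogger is behind, so the tram is moving away from it while the jogger is moving toward the tram.
With source receding and observer approaching, f' = f · (v + v_o)/(v + v_s).
f' = 574 × (345 + 4.167)/(345 + 11.4) = 574 × 349.17/356.4 ≈ 562 Hz.

562 Hz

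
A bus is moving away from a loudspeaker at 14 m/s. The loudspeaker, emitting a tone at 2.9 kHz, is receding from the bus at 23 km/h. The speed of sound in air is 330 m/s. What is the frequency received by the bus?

2.72 kHz

23 km/h = 6.389 m/s.
General Doppler shift: f' = f · (v − v_o)/(v + v_s).
f' = 2.9 × (330 − 14)/(330 + 6.389) = 2.9 × 316/336.39 ≈ 2.72 kHz.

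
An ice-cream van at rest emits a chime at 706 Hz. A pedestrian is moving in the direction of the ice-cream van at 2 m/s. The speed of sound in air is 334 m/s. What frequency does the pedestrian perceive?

710 Hz

Only the observer moves, toward the source, so f' = f · (v + v_o)/v.
f' = 706 × (334 + 2)/334 = 706 × 336/334 ≈ 710 Hz.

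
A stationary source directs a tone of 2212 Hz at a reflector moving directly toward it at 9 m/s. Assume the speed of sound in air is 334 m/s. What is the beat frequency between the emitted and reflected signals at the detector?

123 Hz

At the reflector (a moving observer), f₁ = f₀ · (v + u)/v = 2212 × 343/334 ≈ 2271.6 Hz.
The reflection then acts as a moving source: f₂ = f₁ · v/(v − u) ≈ 2334.5 Hz.
Equivalently f₂ = f₀ · (v + u)/(v − u).
Beat frequency: |f₂ − f₀| = 2u·f₀/(v − u) = 2 × 9 × 2212/325 ≈ 123 Hz.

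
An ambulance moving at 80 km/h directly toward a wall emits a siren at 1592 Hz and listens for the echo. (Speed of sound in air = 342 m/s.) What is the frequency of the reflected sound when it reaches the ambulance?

1813 Hz

80 km/h = 22.22 m/s.
The wall receives the sound from a moving source: f₁ = f₀ · v/(v − v_e) = 1592 × 342/319.78 ≈ 1703 Hz.
On the return leg the ambulance is a moving observer: f₂ = f₁ · (v + v_e)/v = 1703 × 364.22/342 ≈ 1813 Hz.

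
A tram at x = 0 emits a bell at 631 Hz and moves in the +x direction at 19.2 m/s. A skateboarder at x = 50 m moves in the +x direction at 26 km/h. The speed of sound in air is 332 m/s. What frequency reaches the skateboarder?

655 Hz

26 km/h = 7.222 m/s.
The observer lies on the +x side, so the source is heading toward the observer and the observer is heading away from the source.
General Doppler shift: f' = f · (v − v_o)/(v − v_s).
f' = 631 × (332 − 7.222)/(332 − 19.2) = 631 × 324.78/312.8 ≈ 655 Hz.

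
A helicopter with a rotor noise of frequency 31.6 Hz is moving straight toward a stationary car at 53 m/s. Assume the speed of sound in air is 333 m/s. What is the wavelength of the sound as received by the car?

8.86 m

With the source moving toward a stationary observer, f' = f · v/(v − v_s).
f' = 31.6 × 333/(333 − 53) ≈ 37.6 Hz.
λ' = v/f' = 333/37.5814 ≈ 8.86 m.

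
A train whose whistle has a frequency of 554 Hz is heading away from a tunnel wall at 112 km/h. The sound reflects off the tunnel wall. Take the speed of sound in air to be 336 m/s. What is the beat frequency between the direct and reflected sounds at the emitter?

94 Hz

112 km/h = 31.11 m/s.
The tunnel wall receives the sound from a moving source: f₁ = f₀ · v/(v + v_e) = 554 × 336/367.11 ≈ 507.1 Hz.
On the return leg the train is a moving observer: f₂ = f₁ · (v − v_e)/v = 507.1 × 304.89/336 ≈ 460.1 Hz.
Beat against the emitted tone: |f₂ − f₀| = 2v_e·f₀/(v + v_e) = 2 × 31.11 × 554/367.11 ≈ 94 Hz.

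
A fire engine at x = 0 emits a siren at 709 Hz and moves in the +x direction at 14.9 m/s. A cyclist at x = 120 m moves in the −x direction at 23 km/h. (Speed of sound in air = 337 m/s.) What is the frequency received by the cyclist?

756 Hz

23 km/h = 6.389 m/s.
The observer lies on the +x side, so the source is heading toward the observer and the observer is heading toward the source.
General Doppler shift: f' = f · (v + v_o)/(v − v_s).
f' = 709 × (337 + 6.389)/(337 − 14.9) = 709 × 343.39/322.1 ≈ 756 Hz.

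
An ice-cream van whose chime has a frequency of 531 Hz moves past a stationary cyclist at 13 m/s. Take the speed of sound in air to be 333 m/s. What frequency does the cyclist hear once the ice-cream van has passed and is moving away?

511 Hz

Receding: f₂ = f · v/(v + v_s) = 531 × 333/346 ≈ 511 Hz.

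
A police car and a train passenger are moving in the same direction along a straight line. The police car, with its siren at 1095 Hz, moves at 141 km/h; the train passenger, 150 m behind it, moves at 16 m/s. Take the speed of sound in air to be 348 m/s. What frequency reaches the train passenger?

1029 Hz

141 km/h = 39.17 m/s.
The train passenger is behind, so the police car is moving away from it while the train passenger is moving toward the police car.
General Doppler shift: f' = f · (v + v_o)/(v + v_s).
f' = 1095 × (348 + 16)/(348 + 39.17) = 1095 × 364/387.17 ≈ 1029 Hz.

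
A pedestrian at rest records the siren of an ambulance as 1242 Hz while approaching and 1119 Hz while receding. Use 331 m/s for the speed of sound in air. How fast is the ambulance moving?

17.2 m/s

f₁/f₂ = (v + v_s)/(v − v_s), so v_s = v · (f₁ − f₂)/(f₁ + f₂).
v_s = 331 × (1242 − 1119)/(1242 + 1119) = 331 × 123/2361 ≈ 17.2 m/s.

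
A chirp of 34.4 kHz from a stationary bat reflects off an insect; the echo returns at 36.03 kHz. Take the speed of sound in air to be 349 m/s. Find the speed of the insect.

8.1 m/s

Double Doppler shift off a moving reflector: f₂ = f₀ · (v + u)/(v − u) (u > 0 toward emitter).
Rearranging, u = v · (f₂ − f₀)/(f₂ + f₀) = 349 × 1.63/70.43 ≈ 8.1 m/s.
So the insect is moving at 8.1 m/s toward the emitter.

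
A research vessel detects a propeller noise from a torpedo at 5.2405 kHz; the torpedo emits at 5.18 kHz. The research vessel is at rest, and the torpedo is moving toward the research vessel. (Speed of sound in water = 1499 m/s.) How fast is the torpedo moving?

f' = f · v/(v − v_s) ⇒ v_s = v · |1 − f/f'|.
v_s = 1499 × |1 − 5.18/5.2405| = 1499 × 0.01154 ≈ 17.3 m/s.

17.3 m/s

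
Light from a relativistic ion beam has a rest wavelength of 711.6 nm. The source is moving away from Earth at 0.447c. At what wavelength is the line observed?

1151.1 nm

Relativistic Doppler for wavelength: λ' = λ₀ · √((1 + β)/(1 − β)).
λ' = 711.6 × √(1.4470/0.5530) = 711.6 × 1.61760 ≈ 1151.1 nm.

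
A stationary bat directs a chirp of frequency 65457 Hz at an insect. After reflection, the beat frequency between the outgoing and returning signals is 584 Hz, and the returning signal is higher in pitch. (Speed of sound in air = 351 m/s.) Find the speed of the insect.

Double Doppler shift off a moving reflector: f₂ = f₀ · (v + u)/(v − u) (u > 0 toward emitter).
Returning signal is higher, so f₂ = f₀ + Δf = 65457 + 584 = 66041 Hz.
Rearranging, u = v · (f₂ − f₀)/(f₂ + f₀) = 351 × 584/131498 ≈ 1.56 m/s.
So the insect is moving at 1.56 m/s toward the emitter.

1.56 m/s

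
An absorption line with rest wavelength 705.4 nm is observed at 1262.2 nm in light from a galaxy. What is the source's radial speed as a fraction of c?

λ'/λ₀ = 1.7893 > 1 (redshift), so the source is receding.
λ'/λ₀ = √((1 + β)/(1 − β)) for a receding source ⇒ β = (r² − 1)/(r² + 1) with r = λ'/λ₀.
β = (3.2017 − 1)/(3.2017 + 1) ≈ 0.524.

0.524c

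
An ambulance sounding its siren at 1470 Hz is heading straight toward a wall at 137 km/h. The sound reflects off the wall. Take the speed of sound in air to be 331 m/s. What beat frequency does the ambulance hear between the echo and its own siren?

137 km/h = 38.06 m/s.
The wall receives the sound from a moving source: f₁ = f₀ · v/(v − v_e) = 1470 × 331/292.94 ≈ 1661 Hz.
On the return leg the ambulance is a moving observer: f₂ = f₁ · (v + v_e)/v = 1661 × 369.06/331 ≈ 1852 Hz.
Equivalently f₂ = f₀ · (v + v_e)/(v − v_e).
Beat against the emitted tone: |f₂ − f₀| = 2v_e·f₀/(v − v_e) = 2 × 38.06 × 1470/292.94 ≈ 382 Hz.

382 Hz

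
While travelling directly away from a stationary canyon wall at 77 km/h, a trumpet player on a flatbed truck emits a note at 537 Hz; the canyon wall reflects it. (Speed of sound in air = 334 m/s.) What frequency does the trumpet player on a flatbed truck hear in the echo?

472 Hz

77 km/h = 21.39 m/s.
The canyon wall receives the sound from a moving source: f₁ = f₀ · v/(v + v_e) = 537 × 334/355.39 ≈ 505 Hz.
On the return leg the trumpet player on a flatbed truck is a moving observer: f₂ = f₁ · (v − v_e)/v = 505 × 312.61/334 ≈ 472 Hz.
Equivalently f₂ = f₀ · (v − v_e)/(v + v_e).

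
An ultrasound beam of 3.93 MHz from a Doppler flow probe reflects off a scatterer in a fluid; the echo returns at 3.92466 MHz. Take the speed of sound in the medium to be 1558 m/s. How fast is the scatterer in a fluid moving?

Double Doppler shift off a moving reflector: f₂ = f₀ · (v + u)/(v − u) (u > 0 toward emitter).
Rearranging, u = v · (f₂ − f₀)/(f₂ + f₀) = 1558 × -0.00534/7.85466 ≈ -1.06 m/s.
So the scatterer in a fluid is moving at 1.06 m/s away from the emitter.

1.06 m/s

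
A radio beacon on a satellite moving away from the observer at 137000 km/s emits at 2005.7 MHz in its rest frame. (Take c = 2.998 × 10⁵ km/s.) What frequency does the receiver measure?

β = v/c = 137000/299800 = 0.4570.
Relativistic Doppler for frequency: f' = f₀ · √((1 − β)/(1 + β)).
f' = 2005.7 × √(0.5430/1.4570) = 2005.7 × 0.61050 ≈ 1224.5 MHz.

1224.5 MHz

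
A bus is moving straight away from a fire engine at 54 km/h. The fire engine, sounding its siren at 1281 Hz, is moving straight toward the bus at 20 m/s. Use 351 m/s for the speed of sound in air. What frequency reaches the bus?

54 km/h = 15 m/s.
With source approaching and observer receding, f' = f · (v − v_o)/(v − v_s).
f' = 1281 × (351 − 15)/(351 − 20) = 1281 × 336/331 ≈ 1300 Hz.

1300 Hz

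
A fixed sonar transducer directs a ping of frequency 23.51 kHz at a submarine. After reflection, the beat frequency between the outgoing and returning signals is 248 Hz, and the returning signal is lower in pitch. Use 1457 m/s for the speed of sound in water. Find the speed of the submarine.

7.7 m/s

Double Doppler shift off a moving reflector: f₂ = f₀ · (v + u)/(v − u) (u > 0 toward emitter).
Returning signal is lower, so f₂ = f₀ − Δf = 23510 − 248 = 23262 Hz.
Rearranging, u = v · (f₂ − f₀)/(f₂ + f₀) = 1457 × -248/46772 ≈ -7.7 m/s.
So the submarine is moving at 7.7 m/s away from the emitter.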